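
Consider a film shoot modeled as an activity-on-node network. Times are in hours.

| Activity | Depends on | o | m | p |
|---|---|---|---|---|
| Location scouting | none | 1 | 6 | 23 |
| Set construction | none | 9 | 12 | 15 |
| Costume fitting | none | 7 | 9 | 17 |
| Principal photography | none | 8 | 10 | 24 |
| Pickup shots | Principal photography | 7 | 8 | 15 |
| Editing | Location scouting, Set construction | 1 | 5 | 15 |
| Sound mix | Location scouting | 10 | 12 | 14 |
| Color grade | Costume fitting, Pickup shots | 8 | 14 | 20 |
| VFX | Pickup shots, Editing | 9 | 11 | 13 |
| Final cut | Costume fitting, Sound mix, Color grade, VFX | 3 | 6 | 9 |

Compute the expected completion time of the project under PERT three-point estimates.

te_Location scouting = (1 + 4·6 + 23)/6 = 48/6 = 8
te_Set construction = (9 + 4·12 + 15)/6 = 72/6 = 12
te_Costume fitting = (7 + 4·9 + 17)/6 = 60/6 = 10
te_Principal photography = (8 + 4·10 + 24)/6 = 72/6 = 12
te_Pickup shots = (7 + 4·8 + 15)/6 = 54/6 = 9
te_Editing = (1 + 4·5 + 15)/6 = 36/6 = 6
te_Sound mix = (10 + 4·12 + 14)/6 = 72/6 = 12
te_Color grade = (8 + 4·14 + 20)/6 = 84/6 = 14
te_VFX = (9 + 4·11 + 13)/6 = 66/6 = 11
te_Final cut = (3 + 4·6 + 9)/6 = 36/6 = 6

Forward pass:
ES_Location scouting = 0; EF_Location scouting = 8
ES_Set construction = 0; EF_Set construction = 12
ES_Costume fitting = 0; EF_Costume fitting = 10
ES_Principal photography = 0; EF_Principal photography = 12
ES_Pickup shots = 12; EF_Pickup shots = 12+9 = 21
ES_Editing = max(EF_Location scouting=8, EF_Set construction=12) = 12; EF_Editing = 12+6 = 18
ES_Sound mix = 8; EF_Sound mix = 8+12 = 20
ES_Color grade = max(EF_Costume fitting=10, EF_Pickup shots=21) = 21; EF_Color grade = 21+14 = 35
ES_VFX = max(EF_Pickup shots=21, EF_Editing=18) = 21; EF_VFX = 21+11 = 32
ES_Final cut = max(EF_Costume fitting=10, EF_Sound mix=20, EF_Color grade=35, EF_VFX=32) = 35; EF_Final cut = 35+6 = 41
Expected project duration μ = 41 hours. Critical path: Principal photography → Pickup shots → Color grade → Final cut.

41 hours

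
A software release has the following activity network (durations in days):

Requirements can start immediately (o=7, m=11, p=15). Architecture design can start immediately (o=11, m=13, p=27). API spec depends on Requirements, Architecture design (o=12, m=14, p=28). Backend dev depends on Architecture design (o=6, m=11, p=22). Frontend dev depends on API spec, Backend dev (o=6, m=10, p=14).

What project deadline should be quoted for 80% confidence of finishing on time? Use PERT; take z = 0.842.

te_Requirements = (7 + 4·11 + 15)/6 = 66/6 = 11; σ²_Requirements = ((15−7)/6)² = 1.778
te_Architecture design = (11 + 4·13 + 27)/6 = 90/6 = 15; σ²_Architecture design = ((27−11)/6)² = 7.111
te_API spec = (12 + 4·14 + 28)/6 = 96/6 = 16; σ²_API spec = ((28−12)/6)² = 7.111
te_Backend dev = (6 + 4·11 + 22)/6 = 72/6 = 12; σ²_Backend dev = ((22−6)/6)² = 7.111
te_Frontend dev = (6 + 4·10 + 14)/6 = 60/6 = 10; σ²_Frontend dev = ((14−6)/6)² = 1.778

Forward pass:
ES_Requirements = 0; EF_Requirements = 11
ES_Architecture design = 0; EF_Architecture design = 15
ES_API spec = max(EF_Requirements=11, EF_Architecture design=15) = 15; EF_API spec = 15+16 = 31
ES_Backend dev = 15; EF_Backend dev = 15+12 = 27
ES_Frontend dev = max(EF_API spec=31, EF_Backend dev=27) = 31; EF_Frontend dev = 31+10 = 41
Expected project duration μ = 41 days. Critical path: Architecture design → API spec → Frontend dev.

Variance along critical path = 7.111 + 7.111 + 1.778 = 16.000; σ = 4.000 days.
D = μ + z·σ = 41 + 0.842·4.000 = 44.4 days

44.4 days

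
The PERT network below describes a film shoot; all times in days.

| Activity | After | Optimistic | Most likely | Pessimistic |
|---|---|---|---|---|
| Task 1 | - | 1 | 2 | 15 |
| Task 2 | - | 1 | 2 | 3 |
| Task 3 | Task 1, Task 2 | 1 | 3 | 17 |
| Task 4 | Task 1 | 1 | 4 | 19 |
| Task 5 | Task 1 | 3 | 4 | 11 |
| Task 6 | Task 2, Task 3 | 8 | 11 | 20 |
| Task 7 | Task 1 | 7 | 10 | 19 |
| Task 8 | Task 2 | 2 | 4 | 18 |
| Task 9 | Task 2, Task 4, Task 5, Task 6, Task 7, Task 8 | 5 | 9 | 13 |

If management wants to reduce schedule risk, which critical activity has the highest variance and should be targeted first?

Task 3

te_Task 1 = (1 + 4·2 + 15)/6 = 24/6 = 4; σ²_Task 1 = ((15−1)/6)² = 5.444
te_Task 2 = (1 + 4·2 + 3)/6 = 12/6 = 2; σ²_Task 2 = ((3−1)/6)² = 0.111
te_Task 3 = (1 + 4·3 + 17)/6 = 30/6 = 5; σ²_Task 3 = ((17−1)/6)² = 7.111
te_Task 4 = (1 + 4·4 + 19)/6 = 36/6 = 6; σ²_Task 4 = ((19−1)/6)² = 9.000
te_Task 5 = (3 + 4·4 + 11)/6 = 30/6 = 5; σ²_Task 5 = ((11−3)/6)² = 1.778
te_Task 6 = (8 + 4·11 + 20)/6 = 72/6 = 12; σ²_Task 6 = ((20−8)/6)² = 4.000
te_Task 7 = (7 + 4·10 + 19)/6 = 66/6 = 11; σ²_Task 7 = ((19−7)/6)² = 4.000
te_Task 8 = (2 + 4·4 + 18)/6 = 36/6 = 6; σ²_Task 8 = ((18−2)/6)² = 7.111
te_Task 9 = (5 + 4·9 + 13)/6 = 54/6 = 9; σ²_Task 9 = ((13−5)/6)² = 1.778

Forward pass:
ES_Task 1 = 0; EF_Task 1 = 4
ES_Task 2 = 0; EF_Task 2 = 2
ES_Task 3 = max(EF_Task 1=4, EF_Task 2=2) = 4; EF_Task 3 = 4+5 = 9
ES_Task 4 = 4; EF_Task 4 = 4+6 = 10
ES_Task 5 = 4; EF_Task 5 = 4+5 = 9
ES_Task 6 = max(EF_Task 2=2, EF_Task 3=9) = 9; EF_Task 6 = 9+12 = 21
ES_Task 7 = 4; EF_Task 7 = 4+11 = 15
ES_Task 8 = 2; EF_Task 8 = 2+6 = 8
ES_Task 9 = max(EF_Task 2=2, EF_Task 4=10, EF_Task 5=9, EF_Task 6=21, EF_Task 7=15, EF_Task 8=8) = 21; EF_Task 9 = 21+9 = 30
Expected project duration μ = 30 days. Critical path: Task 1 → Task 3 → Task 6 → Task 9.

Variances on critical path: σ²_Task 1=5.444, σ²_Task 3=7.111, σ²_Task 6=4.000, σ²_Task 9=1.778.
Largest is σ²_Task 3 = 7.111.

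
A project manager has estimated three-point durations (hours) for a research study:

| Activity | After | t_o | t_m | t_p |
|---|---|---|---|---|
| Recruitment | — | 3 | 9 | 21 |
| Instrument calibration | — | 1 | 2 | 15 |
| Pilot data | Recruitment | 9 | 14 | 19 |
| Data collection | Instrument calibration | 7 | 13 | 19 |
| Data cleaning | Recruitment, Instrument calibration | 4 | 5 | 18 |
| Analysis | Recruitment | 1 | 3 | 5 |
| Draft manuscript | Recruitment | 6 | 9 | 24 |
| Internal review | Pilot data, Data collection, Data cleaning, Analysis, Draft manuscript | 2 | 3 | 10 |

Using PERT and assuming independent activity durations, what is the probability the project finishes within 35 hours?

te_Recruitment = (3 + 4·9 + 21)/6 = 60/6 = 10; σ²_Recruitment = ((21−3)/6)² = 9.000
te_Instrument calibration = (1 + 4·2 + 15)/6 = 24/6 = 4; σ²_Instrument calibration = ((15−1)/6)² = 5.444
te_Pilot data = (9 + 4·14 + 19)/6 = 84/6 = 14; σ²_Pilot data = ((19−9)/6)² = 2.778
te_Data collection = (7 + 4·13 + 19)/6 = 78/6 = 13; σ²_Data collection = ((19−7)/6)² = 4.000
te_Data cleaning = (4 + 4·5 + 18)/6 = 42/6 = 7; σ²_Data cleaning = ((18−4)/6)² = 5.444
te_Analysis = (1 + 4·3 + 5)/6 = 18/6 = 3; σ²_Analysis = ((5−1)/6)² = 0.444
te_Draft manuscript = (6 + 4·9 + 24)/6 = 66/6 = 11; σ²_Draft manuscript = ((24−6)/6)² = 9.000
te_Internal review = (2 + 4·3 + 10)/6 = 24/6 = 4; σ²_Internal review = ((10−2)/6)² = 1.778

Forward pass:
ES_Recruitment = 0; EF_Recruitment = 10
ES_Instrument calibration = 0; EF_Instrument calibration = 4
ES_Pilot data = 10; EF_Pilot data = 10+14 = 24
ES_Data collection = 4; EF_Data collection = 4+13 = 17
ES_Data cleaning = max(EF_Recruitment=10, EF_Instrument calibration=4) = 10; EF_Data cleaning = 10+7 = 17
ES_Analysis = 10; EF_Analysis = 10+3 = 13
ES_Draft manuscript = 10; EF_Draft manuscript = 10+11 = 21
ES_Internal review = max(EF_Pilot data=24, EF_Data collection=17, EF_Data cleaning=17, EF_Analysis=13, EF_Draft manuscript=21) = 24; EF_Internal review = 24+4 = 28
Expected project duration μ = 28 hours. Critical path: Recruitment → Pilot data → Internal review.

Variance along critical path = 9.000 + 2.778 + 1.778 = 13.556; σ = √13.556 = 3.682 hours.
Z = (35 − 28) / 3.682 = 1.901
P(T ≤ 35) = Φ(1.901) ≈ 0.971

0.971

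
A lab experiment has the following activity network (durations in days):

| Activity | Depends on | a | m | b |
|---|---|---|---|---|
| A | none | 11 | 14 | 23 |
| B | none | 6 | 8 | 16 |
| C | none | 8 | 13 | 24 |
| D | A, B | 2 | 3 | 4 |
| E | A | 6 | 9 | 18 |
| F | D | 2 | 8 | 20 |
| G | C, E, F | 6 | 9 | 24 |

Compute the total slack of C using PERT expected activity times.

te_A = (11 + 4·14 + 23)/6 = 90/6 = 15
te_B = (6 + 4·8 + 16)/6 = 54/6 = 9
te_C = (8 + 4·13 + 24)/6 = 84/6 = 14
te_D = (2 + 4·3 + 4)/6 = 18/6 = 3
te_E = (6 + 4·9 + 18)/6 = 60/6 = 10
te_F = (2 + 4·8 + 20)/6 = 54/6 = 9
te_G = (6 + 4·9 + 24)/6 = 66/6 = 11

Forward pass:
ES_A = 0; EF_A = 15
ES_B = 0; EF_B = 9
ES_C = 0; EF_C = 14
ES_D = max(EF_A=15, EF_B=9) = 15; EF_D = 15+3 = 18
ES_E = 15; EF_E = 15+10 = 25
ES_F = 18; EF_F = 18+9 = 27
ES_G = max(EF_C=14, EF_E=25, EF_F=27) = 27; EF_G = 27+11 = 38
Expected project duration μ = 38 days. Critical path: A → D → F → G.

Backward pass:
LF_G = 38; LS_G = 38−11 = 27
LF_F = LS_G = 27; LS_F = 27−9 = 18
LF_E = LS_G = 27; LS_E = 27−10 = 17
LF_D = LS_F = 18; LS_D = 18−3 = 15
LF_C = LS_G = 27; LS_C = 27−14 = 13
LF_B = LS_D = 15; LS_B = 15−9 = 6
LF_A = min(LS_D=15, LS_E=17) = 15; LS_A = 15−15 = 0
Slack_C = LS_C − ES_C = 13 − 0 = 13

13 days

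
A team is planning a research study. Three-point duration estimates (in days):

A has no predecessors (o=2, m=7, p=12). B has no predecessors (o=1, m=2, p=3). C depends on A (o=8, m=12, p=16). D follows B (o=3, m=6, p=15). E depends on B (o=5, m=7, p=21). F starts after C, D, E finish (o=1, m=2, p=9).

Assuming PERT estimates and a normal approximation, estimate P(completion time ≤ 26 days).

0.944

te_A = (2 + 4·7 + 12)/6 = 42/6 = 7; σ²_A = ((12−2)/6)² = 2.778
te_B = (1 + 4·2 + 3)/6 = 12/6 = 2; σ²_B = ((3−1)/6)² = 0.111
te_C = (8 + 4·12 + 16)/6 = 72/6 = 12; σ²_C = ((16−8)/6)² = 1.778
te_D = (3 + 4·6 + 15)/6 = 42/6 = 7; σ²_D = ((15−3)/6)² = 4.000
te_E = (5 + 4·7 + 21)/6 = 54/6 = 9; σ²_E = ((21−5)/6)² = 7.111
te_F = (1 + 4·2 + 9)/6 = 18/6 = 3; σ²_F = ((9−1)/6)² = 1.778

Forward pass:
ES_A = 0; EF_A = 7
ES_B = 0; EF_B = 2
ES_C = 7; EF_C = 7+12 = 19
ES_D = 2; EF_D = 2+7 = 9
ES_E = 2; EF_E = 2+9 = 11
ES_F = max(EF_C=19, EF_D=9, EF_E=11) = 19; EF_F = 19+3 = 22
Expected project duration μ = 22 days. Critical path: A → C → F.

Variance along critical path = 2.778 + 1.778 + 1.778 = 6.333; σ = √6.333 = 2.517 days.
Z = (26 − 22) / 2.517 = 1.589
P(T ≤ 26) = Φ(1.589) ≈ 0.944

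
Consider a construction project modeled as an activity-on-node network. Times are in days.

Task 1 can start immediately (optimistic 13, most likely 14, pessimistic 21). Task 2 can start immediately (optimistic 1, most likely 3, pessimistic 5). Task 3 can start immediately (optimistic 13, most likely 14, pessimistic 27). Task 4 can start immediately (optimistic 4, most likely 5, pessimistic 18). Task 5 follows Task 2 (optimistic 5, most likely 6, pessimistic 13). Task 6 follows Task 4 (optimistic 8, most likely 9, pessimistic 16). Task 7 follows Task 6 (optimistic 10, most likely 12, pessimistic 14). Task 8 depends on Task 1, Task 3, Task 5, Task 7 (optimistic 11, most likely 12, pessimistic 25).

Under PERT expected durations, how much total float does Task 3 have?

13 days

te_Task 1 = (13 + 4·14 + 21)/6 = 90/6 = 15
te_Task 2 = (1 + 4·3 + 5)/6 = 18/6 = 3
te_Task 3 = (13 + 4·14 + 27)/6 = 96/6 = 16
te_Task 4 = (4 + 4·5 + 18)/6 = 42/6 = 7
te_Task 5 = (5 + 4·6 + 13)/6 = 42/6 = 7
te_Task 6 = (8 + 4·9 + 16)/6 = 60/6 = 10
te_Task 7 = (10 + 4·12 + 14)/6 = 72/6 = 12
te_Task 8 = (11 + 4·12 + 25)/6 = 84/6 = 14

Forward pass:
ES_Task 1 = 0; EF_Task 1 = 15
ES_Task 2 = 0; EF_Task 2 = 3
ES_Task 3 = 0; EF_Task 3 = 16
ES_Task 4 = 0; EF_Task 4 = 7
ES_Task 5 = 3; EF_Task 5 = 3+7 = 10
ES_Task 6 = 7; EF_Task 6 = 7+10 = 17
ES_Task 7 = 17; EF_Task 7 = 17+12 = 29
ES_Task 8 = max(EF_Task 1=15, EF_Task 3=16, EF_Task 5=10, EF_Task 7=29) = 29; EF_Task 8 = 29+14 = 43
Expected project duration μ = 43 days. Critical path: Task 4 → Task 6 → Task 7 → Task 8.

Backward pass:
LF_Task 8 = 43; LS_Task 8 = 43−14 = 29
LF_Task 7 = LS_Task 8 = 29; LS_Task 7 = 29−12 = 17
LF_Task 6 = LS_Task 7 = 17; LS_Task 6 = 17−10 = 7
LF_Task 5 = LS_Task 8 = 29; LS_Task 5 = 29−7 = 22
LF_Task 4 = LS_Task 6 = 7; LS_Task 4 = 7−7 = 0
LF_Task 3 = LS_Task 8 = 29; LS_Task 3 = 29−16 = 13
LF_Task 2 = LS_Task 5 = 22; LS_Task 2 = 22−3 = 19
LF_Task 1 = LS_Task 8 = 29; LS_Task 1 = 29−15 = 14
Slack_Task 3 = LS_Task 3 − ES_Task 3 = 13 − 0 = 13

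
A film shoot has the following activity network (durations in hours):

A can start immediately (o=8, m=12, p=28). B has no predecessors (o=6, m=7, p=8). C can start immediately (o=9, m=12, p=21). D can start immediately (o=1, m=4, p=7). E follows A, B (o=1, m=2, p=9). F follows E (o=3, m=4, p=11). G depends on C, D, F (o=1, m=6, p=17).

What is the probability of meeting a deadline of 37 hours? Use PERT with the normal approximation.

0.957

te_A = (8 + 4·12 + 28)/6 = 84/6 = 14; σ²_A = ((28−8)/6)² = 11.111
te_B = (6 + 4·7 + 8)/6 = 42/6 = 7; σ²_B = ((8−6)/6)² = 0.111
te_C = (9 + 4·12 + 21)/6 = 78/6 = 13; σ²_C = ((21−9)/6)² = 4.000
te_D = (1 + 4·4 + 7)/6 = 24/6 = 4; σ²_D = ((7−1)/6)² = 1.000
te_E = (1 + 4·2 + 9)/6 = 18/6 = 3; σ²_E = ((9−1)/6)² = 1.778
te_F = (3 + 4·4 + 11)/6 = 30/6 = 5; σ²_F = ((11−3)/6)² = 1.778
te_G = (1 + 4·6 + 17)/6 = 42/6 = 7; σ²_G = ((17−1)/6)² = 7.111

Forward pass:
ES_A = 0; EF_A = 14
ES_B = 0; EF_B = 7
ES_C = 0; EF_C = 13
ES_D = 0; EF_D = 4
ES_E = max(EF_A=14, EF_B=7) = 14; EF_E = 14+3 = 17
ES_F = 17; EF_F = 17+5 = 22
ES_G = max(EF_C=13, EF_D=4, EF_F=22) = 22; EF_G = 22+7 = 29
Expected project duration μ = 29 hours. Critical path: A → E → F → G.

Variance along critical path = 11.111 + 1.778 + 1.778 + 7.111 = 21.778; σ = √21.778 = 4.667 hours.
Z = (37 − 29) / 4.667 = 1.714
P(T ≤ 37) = Φ(1.714) ≈ 0.957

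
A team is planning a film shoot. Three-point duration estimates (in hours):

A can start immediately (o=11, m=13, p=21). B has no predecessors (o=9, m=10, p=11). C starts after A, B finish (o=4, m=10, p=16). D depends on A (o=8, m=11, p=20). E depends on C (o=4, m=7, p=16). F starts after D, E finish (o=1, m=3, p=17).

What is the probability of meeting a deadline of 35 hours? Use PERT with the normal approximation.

te_A = (11 + 4·13 + 21)/6 = 84/6 = 14; σ²_A = ((21−11)/6)² = 2.778
te_B = (9 + 4·10 + 11)/6 = 60/6 = 10; σ²_B = ((11−9)/6)² = 0.111
te_C = (4 + 4·10 + 16)/6 = 60/6 = 10; σ²_C = ((16−4)/6)² = 4.000
te_D = (8 + 4·11 + 20)/6 = 72/6 = 12; σ²_D = ((20−8)/6)² = 4.000
te_E = (4 + 4·7 + 16)/6 = 48/6 = 8; σ²_E = ((16−4)/6)² = 4.000
te_F = (1 + 4·3 + 17)/6 = 30/6 = 5; σ²_F = ((17−1)/6)² = 7.111

Forward pass:
ES_A = 0; EF_A = 14
ES_B = 0; EF_B = 10
ES_C = max(EF_A=14, EF_B=10) = 14; EF_C = 14+10 = 24
ES_D = 14; EF_D = 14+12 = 26
ES_E = 24; EF_E = 24+8 = 32
ES_F = max(EF_D=26, EF_E=32) = 32; EF_F = 32+5 = 37
Expected project duration μ = 37 hours. Critical path: A → C → E → F.

Variance along critical path = 2.778 + 4.000 + 4.000 + 7.111 = 17.889; σ = √17.889 = 4.230 hours.
Z = (35 − 37) / 4.230 = -0.473
P(T ≤ 35) = Φ(-0.473) ≈ 0.318

0.318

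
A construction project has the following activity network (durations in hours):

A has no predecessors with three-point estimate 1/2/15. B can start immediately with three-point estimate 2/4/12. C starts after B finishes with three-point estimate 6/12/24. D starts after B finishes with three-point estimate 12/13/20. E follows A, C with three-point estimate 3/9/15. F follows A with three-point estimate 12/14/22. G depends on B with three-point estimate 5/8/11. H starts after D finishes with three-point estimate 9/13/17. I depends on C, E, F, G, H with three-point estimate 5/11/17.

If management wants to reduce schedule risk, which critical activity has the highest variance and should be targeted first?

te_A = (1 + 4·2 + 15)/6 = 24/6 = 4; σ²_A = ((15−1)/6)² = 5.444
te_B = (2 + 4·4 + 12)/6 = 30/6 = 5; σ²_B = ((12−2)/6)² = 2.778
te_C = (6 + 4·12 + 24)/6 = 78/6 = 13; σ²_C = ((24−6)/6)² = 9.000
te_D = (12 + 4·13 + 20)/6 = 84/6 = 14; σ²_D = ((20−12)/6)² = 1.778
te_E = (3 + 4·9 + 15)/6 = 54/6 = 9; σ²_E = ((15−3)/6)² = 4.000
te_F = (12 + 4·14 + 22)/6 = 90/6 = 15; σ²_F = ((22−12)/6)² = 2.778
te_G = (5 + 4·8 + 11)/6 = 48/6 = 8; σ²_G = ((11−5)/6)² = 1.000
te_H = (9 + 4·13 + 17)/6 = 78/6 = 13; σ²_H = ((17−9)/6)² = 1.778
te_I = (5 + 4·11 + 17)/6 = 66/6 = 11; σ²_I = ((17−5)/6)² = 4.000

Forward pass:
ES_A = 0; EF_A = 4
ES_B = 0; EF_B = 5
ES_C = 5; EF_C = 5+13 = 18
ES_D = 5; EF_D = 5+14 = 19
ES_E = max(EF_A=4, EF_C=18) = 18; EF_E = 18+9 = 27
ES_F = 4; EF_F = 4+15 = 19
ES_G = 5; EF_G = 5+8 = 13
ES_H = 19; EF_H = 19+13 = 32
ES_I = max(EF_C=18, EF_E=27, EF_F=19, EF_G=13, EF_H=32) = 32; EF_I = 32+11 = 43
Expected project duration μ = 43 hours. Critical path: B → D → H → I.

Variances on critical path: σ²_B=2.778, σ²_D=1.778, σ²_H=1.778, σ²_I=4.000.
Largest is σ²_I = 4.000.

I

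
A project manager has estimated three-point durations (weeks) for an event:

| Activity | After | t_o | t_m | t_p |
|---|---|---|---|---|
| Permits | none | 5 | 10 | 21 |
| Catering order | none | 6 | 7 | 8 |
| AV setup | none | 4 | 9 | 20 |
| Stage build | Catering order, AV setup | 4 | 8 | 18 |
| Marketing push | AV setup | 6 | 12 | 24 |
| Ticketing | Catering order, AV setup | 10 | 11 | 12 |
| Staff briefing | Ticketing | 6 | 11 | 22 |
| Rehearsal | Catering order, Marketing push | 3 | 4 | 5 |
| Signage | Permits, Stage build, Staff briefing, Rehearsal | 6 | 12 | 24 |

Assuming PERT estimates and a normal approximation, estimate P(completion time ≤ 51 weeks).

0.850

te_Permits = (5 + 4·10 + 21)/6 = 66/6 = 11; σ²_Permits = ((21−5)/6)² = 7.111
te_Catering order = (6 + 4·7 + 8)/6 = 42/6 = 7; σ²_Catering order = ((8−6)/6)² = 0.111
te_AV setup = (4 + 4·9 + 20)/6 = 60/6 = 10; σ²_AV setup = ((20−4)/6)² = 7.111
te_Stage build = (4 + 4·8 + 18)/6 = 54/6 = 9; σ²_Stage build = ((18−4)/6)² = 5.444
te_Marketing push = (6 + 4·12 + 24)/6 = 78/6 = 13; σ²_Marketing push = ((24−6)/6)² = 9.000
te_Ticketing = (10 + 4·11 + 12)/6 = 66/6 = 11; σ²_Ticketing = ((12−10)/6)² = 0.111
te_Staff briefing = (6 + 4·11 + 22)/6 = 72/6 = 12; σ²_Staff briefing = ((22−6)/6)² = 7.111
te_Rehearsal = (3 + 4·4 + 5)/6 = 24/6 = 4; σ²_Rehearsal = ((5−3)/6)² = 0.111
te_Signage = (6 + 4·12 + 24)/6 = 78/6 = 13; σ²_Signage = ((24−6)/6)² = 9.000

Forward pass:
ES_Permits = 0; EF_Permits = 11
ES_Catering order = 0; EF_Catering order = 7
ES_AV setup = 0; EF_AV setup = 10
ES_Stage build = max(EF_Catering order=7, EF_AV setup=10) = 10; EF_Stage build = 10+9 = 19
ES_Marketing push = 10; EF_Marketing push = 10+13 = 23
ES_Ticketing = max(EF_Catering order=7, EF_AV setup=10) = 10; EF_Ticketing = 10+11 = 21
ES_Staff briefing = 21; EF_Staff briefing = 21+12 = 33
ES_Rehearsal = max(EF_Catering order=7, EF_Marketing push=23) = 23; EF_Rehearsal = 23+4 = 27
ES_Signage = max(EF_Permits=11, EF_Stage build=19, EF_Staff briefing=33, EF_Rehearsal=27) = 33; EF_Signage = 33+13 = 46
Expected project duration μ = 46 weeks. Critical path: AV setup → Ticketing → Staff briefing → Signage.

Variance along critical path = 7.111 + 0.111 + 7.111 + 9.000 = 23.333; σ = √23.333 = 4.830 weeks.
Z = (51 − 46) / 4.830 = 1.035
P(T ≤ 51) = Φ(1.035) ≈ 0.850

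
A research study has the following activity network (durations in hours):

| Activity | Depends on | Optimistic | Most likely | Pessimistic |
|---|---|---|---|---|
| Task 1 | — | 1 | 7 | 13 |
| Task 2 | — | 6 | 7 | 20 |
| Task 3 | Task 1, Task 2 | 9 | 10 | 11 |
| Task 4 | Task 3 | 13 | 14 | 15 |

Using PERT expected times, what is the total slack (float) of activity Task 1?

te_Task 1 = (1 + 4·7 + 13)/6 = 42/6 = 7
te_Task 2 = (6 + 4·7 + 20)/6 = 54/6 = 9
te_Task 3 = (9 + 4·10 + 11)/6 = 60/6 = 10
te_Task 4 = (13 + 4·14 + 15)/6 = 84/6 = 14

Forward pass:
ES_Task 1 = 0; EF_Task 1 = 7
ES_Task 2 = 0; EF_Task 2 = 9
ES_Task 3 = max(EF_Task 1=7, EF_Task 2=9) = 9; EF_Task 3 = 9+10 = 19
ES_Task 4 = 19; EF_Task 4 = 19+14 = 33
Expected project duration μ = 33 hours. Critical path: Task 2 → Task 3 → Task 4.

Backward pass:
LF_Task 4 = 33; LS_Task 4 = 33−14 = 19
LF_Task 3 = LS_Task 4 = 19; LS_Task 3 = 19−10 = 9
LF_Task 2 = LS_Task 3 = 9; LS_Task 2 = 9−9 = 0
LF_Task 1 = LS_Task 3 = 9; LS_Task 1 = 9−7 = 2
Slack_Task 1 = LS_Task 1 − ES_Task 1 = 2 − 0 = 2

2 hours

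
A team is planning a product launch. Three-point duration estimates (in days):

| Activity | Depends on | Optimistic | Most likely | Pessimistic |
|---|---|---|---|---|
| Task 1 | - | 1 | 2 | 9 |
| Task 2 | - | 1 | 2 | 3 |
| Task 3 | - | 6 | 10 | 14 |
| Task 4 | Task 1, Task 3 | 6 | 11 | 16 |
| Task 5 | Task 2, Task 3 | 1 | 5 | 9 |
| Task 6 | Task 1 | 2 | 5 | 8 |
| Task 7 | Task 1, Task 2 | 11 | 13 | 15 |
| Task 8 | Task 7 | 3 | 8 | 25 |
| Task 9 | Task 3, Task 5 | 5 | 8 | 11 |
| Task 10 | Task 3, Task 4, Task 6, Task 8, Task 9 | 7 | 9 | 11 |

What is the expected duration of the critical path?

te_Task 1 = (1 + 4·2 + 9)/6 = 18/6 = 3
te_Task 2 = (1 + 4·2 + 3)/6 = 12/6 = 2
te_Task 3 = (6 + 4·10 + 14)/6 = 60/6 = 10
te_Task 4 = (6 + 4·11 + 16)/6 = 66/6 = 11
te_Task 5 = (1 + 4·5 + 9)/6 = 30/6 = 5
te_Task 6 = (2 + 4·5 + 8)/6 = 30/6 = 5
te_Task 7 = (11 + 4·13 + 15)/6 = 78/6 = 13
te_Task 8 = (3 + 4·8 + 25)/6 = 60/6 = 10
te_Task 9 = (5 + 4·8 + 11)/6 = 48/6 = 8
te_Task 10 = (7 + 4·9 + 11)/6 = 54/6 = 9

Forward pass:
ES_Task 1 = 0; EF_Task 1 = 3
ES_Task 2 = 0; EF_Task 2 = 2
ES_Task 3 = 0; EF_Task 3 = 10
ES_Task 4 = max(EF_Task 1=3, EF_Task 3=10) = 10; EF_Task 4 = 10+11 = 21
ES_Task 5 = max(EF_Task 2=2, EF_Task 3=10) = 10; EF_Task 5 = 10+5 = 15
ES_Task 6 = 3; EF_Task 6 = 3+5 = 8
ES_Task 7 = max(EF_Task 1=3, EF_Task 2=2) = 3; EF_Task 7 = 3+13 = 16
ES_Task 8 = 16; EF_Task 8 = 16+10 = 26
ES_Task 9 = max(EF_Task 3=10, EF_Task 5=15) = 15; EF_Task 9 = 15+8 = 23
ES_Task 10 = max(EF_Task 3=10, EF_Task 4=21, EF_Task 6=8, EF_Task 8=26, EF_Task 9=23) = 26; EF_Task 10 = 26+9 = 35
Expected project duration μ = 35 days. Critical path: Task 1 → Task 7 → Task 8 → Task 10.

35 days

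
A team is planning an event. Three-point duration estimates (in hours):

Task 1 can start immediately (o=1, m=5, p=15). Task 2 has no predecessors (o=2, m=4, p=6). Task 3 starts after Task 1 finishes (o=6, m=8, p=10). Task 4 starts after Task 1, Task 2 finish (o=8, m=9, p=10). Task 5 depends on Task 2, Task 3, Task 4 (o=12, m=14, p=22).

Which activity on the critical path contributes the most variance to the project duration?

Task 1

te_Task 1 = (1 + 4·5 + 15)/6 = 36/6 = 6; σ²_Task 1 = ((15−1)/6)² = 5.444
te_Task 2 = (2 + 4·4 + 6)/6 = 24/6 = 4; σ²_Task 2 = ((6−2)/6)² = 0.444
te_Task 3 = (6 + 4·8 + 10)/6 = 48/6 = 8; σ²_Task 3 = ((10−6)/6)² = 0.444
te_Task 4 = (8 + 4·9 + 10)/6 = 54/6 = 9; σ²_Task 4 = ((10−8)/6)² = 0.111
te_Task 5 = (12 + 4·14 + 22)/6 = 90/6 = 15; σ²_Task 5 = ((22−12)/6)² = 2.778

Forward pass:
ES_Task 1 = 0; EF_Task 1 = 6
ES_Task 2 = 0; EF_Task 2 = 4
ES_Task 3 = 6; EF_Task 3 = 6+8 = 14
ES_Task 4 = max(EF_Task 1=6, EF_Task 2=4) = 6; EF_Task 4 = 6+9 = 15
ES_Task 5 = max(EF_Task 2=4, EF_Task 3=14, EF_Task 4=15) = 15; EF_Task 5 = 15+15 = 30
Expected project duration μ = 30 hours. Critical path: Task 1 → Task 4 → Task 5.

Variances on critical path: σ²_Task 1=5.444, σ²_Task 4=0.111, σ²_Task 5=2.778.
Largest is σ²_Task 1 = 5.444.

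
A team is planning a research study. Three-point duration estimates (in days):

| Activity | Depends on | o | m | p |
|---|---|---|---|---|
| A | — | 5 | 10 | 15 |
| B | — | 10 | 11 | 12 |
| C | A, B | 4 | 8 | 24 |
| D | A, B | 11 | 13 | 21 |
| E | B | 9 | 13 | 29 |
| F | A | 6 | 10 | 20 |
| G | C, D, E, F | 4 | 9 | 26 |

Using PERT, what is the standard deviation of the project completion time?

te_A = (5 + 4·10 + 15)/6 = 60/6 = 10; σ²_A = ((15−5)/6)² = 2.778
te_B = (10 + 4·11 + 12)/6 = 66/6 = 11; σ²_B = ((12−10)/6)² = 0.111
te_C = (4 + 4·8 + 24)/6 = 60/6 = 10; σ²_C = ((24−4)/6)² = 11.111
te_D = (11 + 4·13 + 21)/6 = 84/6 = 14; σ²_D = ((21−11)/6)² = 2.778
te_E = (9 + 4·13 + 29)/6 = 90/6 = 15; σ²_E = ((29−9)/6)² = 11.111
te_F = (6 + 4·10 + 20)/6 = 66/6 = 11; σ²_F = ((20−6)/6)² = 5.444
te_G = (4 + 4·9 + 26)/6 = 66/6 = 11; σ²_G = ((26−4)/6)² = 13.444

Forward pass:
ES_A = 0; EF_A = 10
ES_B = 0; EF_B = 11
ES_C = max(EF_A=10, EF_B=11) = 11; EF_C = 11+10 = 21
ES_D = max(EF_A=10, EF_B=11) = 11; EF_D = 11+14 = 25
ES_E = 11; EF_E = 11+15 = 26
ES_F = 10; EF_F = 10+11 = 21
ES_G = max(EF_C=21, EF_D=25, EF_E=26, EF_F=21) = 26; EF_G = 26+11 = 37
Expected project duration μ = 37 days. Critical path: B → E → G.

Variance along critical path = 0.111 + 11.111 + 13.444 = 24.667
σ = √24.667 = 4.967 days

4.97 days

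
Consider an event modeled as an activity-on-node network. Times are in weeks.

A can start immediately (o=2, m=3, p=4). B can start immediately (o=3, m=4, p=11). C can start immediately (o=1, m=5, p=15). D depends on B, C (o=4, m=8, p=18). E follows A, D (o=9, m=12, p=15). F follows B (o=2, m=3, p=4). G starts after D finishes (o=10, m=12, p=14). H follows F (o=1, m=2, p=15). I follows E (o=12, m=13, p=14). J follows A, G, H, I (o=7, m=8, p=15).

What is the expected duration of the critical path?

te_A = (2 + 4·3 + 4)/6 = 18/6 = 3
te_B = (3 + 4·4 + 11)/6 = 30/6 = 5
te_C = (1 + 4·5 + 15)/6 = 36/6 = 6
te_D = (4 + 4·8 + 18)/6 = 54/6 = 9
te_E = (9 + 4·12 + 15)/6 = 72/6 = 12
te_F = (2 + 4·3 + 4)/6 = 18/6 = 3
te_G = (10 + 4·12 + 14)/6 = 72/6 = 12
te_H = (1 + 4·2 + 15)/6 = 24/6 = 4
te_I = (12 + 4·13 + 14)/6 = 78/6 = 13
te_J = (7 + 4·8 + 15)/6 = 54/6 = 9

Forward pass:
ES_A = 0; EF_A = 3
ES_B = 0; EF_B = 5
ES_C = 0; EF_C = 6
ES_D = max(EF_B=5, EF_C=6) = 6; EF_D = 6+9 = 15
ES_E = max(EF_A=3, EF_D=15) = 15; EF_E = 15+12 = 27
ES_F = 5; EF_F = 5+3 = 8
ES_G = 15; EF_G = 15+12 = 27
ES_H = 8; EF_H = 8+4 = 12
ES_I = 27; EF_I = 27+13 = 40
ES_J = max(EF_A=3, EF_G=27, EF_H=12, EF_I=40) = 40; EF_J = 40+9 = 49
Expected project duration μ = 49 weeks. Critical path: C → D → E → I → J.

49 weeks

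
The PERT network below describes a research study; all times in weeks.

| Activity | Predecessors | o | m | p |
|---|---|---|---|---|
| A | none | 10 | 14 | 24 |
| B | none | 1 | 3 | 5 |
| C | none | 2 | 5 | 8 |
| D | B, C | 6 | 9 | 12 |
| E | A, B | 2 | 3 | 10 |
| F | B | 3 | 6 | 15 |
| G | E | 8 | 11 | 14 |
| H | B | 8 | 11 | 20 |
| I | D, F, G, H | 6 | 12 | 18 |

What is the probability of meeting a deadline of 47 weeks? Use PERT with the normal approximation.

0.924

te_A = (10 + 4·14 + 24)/6 = 90/6 = 15; σ²_A = ((24−10)/6)² = 5.444
te_B = (1 + 4·3 + 5)/6 = 18/6 = 3; σ²_B = ((5−1)/6)² = 0.444
te_C = (2 + 4·5 + 8)/6 = 30/6 = 5; σ²_C = ((8−2)/6)² = 1.000
te_D = (6 + 4·9 + 12)/6 = 54/6 = 9; σ²_D = ((12−6)/6)² = 1.000
te_E = (2 + 4·3 + 10)/6 = 24/6 = 4; σ²_E = ((10−2)/6)² = 1.778
te_F = (3 + 4·6 + 15)/6 = 42/6 = 7; σ²_F = ((15−3)/6)² = 4.000
te_G = (8 + 4·11 + 14)/6 = 66/6 = 11; σ²_G = ((14−8)/6)² = 1.000
te_H = (8 + 4·11 + 20)/6 = 72/6 = 12; σ²_H = ((20−8)/6)² = 4.000
te_I = (6 + 4·12 + 18)/6 = 72/6 = 12; σ²_I = ((18−6)/6)² = 4.000

Forward pass:
ES_A = 0; EF_A = 15
ES_B = 0; EF_B = 3
ES_C = 0; EF_C = 5
ES_D = max(EF_B=3, EF_C=5) = 5; EF_D = 5+9 = 14
ES_E = max(EF_A=15, EF_B=3) = 15; EF_E = 15+4 = 19
ES_F = 3; EF_F = 3+7 = 10
ES_G = 19; EF_G = 19+11 = 30
ES_H = 3; EF_H = 3+12 = 15
ES_I = max(EF_D=14, EF_F=10, EF_G=30, EF_H=15) = 30; EF_I = 30+12 = 42
Expected project duration μ = 42 weeks. Critical path: A → E → G → I.

Variance along critical path = 5.444 + 1.778 + 1.000 + 4.000 = 12.222; σ = √12.222 = 3.496 weeks.
Z = (47 − 42) / 3.496 = 1.430
P(T ≤ 47) = Φ(1.430) ≈ 0.924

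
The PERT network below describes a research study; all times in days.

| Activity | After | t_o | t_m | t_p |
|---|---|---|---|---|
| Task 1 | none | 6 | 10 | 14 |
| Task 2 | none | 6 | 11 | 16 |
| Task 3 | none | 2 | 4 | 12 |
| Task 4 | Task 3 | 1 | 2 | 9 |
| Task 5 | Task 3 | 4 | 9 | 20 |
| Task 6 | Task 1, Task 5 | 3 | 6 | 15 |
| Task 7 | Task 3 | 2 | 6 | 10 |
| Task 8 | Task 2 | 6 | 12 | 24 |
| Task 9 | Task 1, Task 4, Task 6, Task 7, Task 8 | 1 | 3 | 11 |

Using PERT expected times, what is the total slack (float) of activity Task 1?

te_Task 1 = (6 + 4·10 + 14)/6 = 60/6 = 10
te_Task 2 = (6 + 4·11 + 16)/6 = 66/6 = 11
te_Task 3 = (2 + 4·4 + 12)/6 = 30/6 = 5
te_Task 4 = (1 + 4·2 + 9)/6 = 18/6 = 3
te_Task 5 = (4 + 4·9 + 20)/6 = 60/6 = 10
te_Task 6 = (3 + 4·6 + 15)/6 = 42/6 = 7
te_Task 7 = (2 + 4·6 + 10)/6 = 36/6 = 6
te_Task 8 = (6 + 4·12 + 24)/6 = 78/6 = 13
te_Task 9 = (1 + 4·3 + 11)/6 = 24/6 = 4

Forward pass:
ES_Task 1 = 0; EF_Task 1 = 10
ES_Task 2 = 0; EF_Task 2 = 11
ES_Task 3 = 0; EF_Task 3 = 5
ES_Task 4 = 5; EF_Task 4 = 5+3 = 8
ES_Task 5 = 5; EF_Task 5 = 5+10 = 15
ES_Task 6 = max(EF_Task 1=10, EF_Task 5=15) = 15; EF_Task 6 = 15+7 = 22
ES_Task 7 = 5; EF_Task 7 = 5+6 = 11
ES_Task 8 = 11; EF_Task 8 = 11+13 = 24
ES_Task 9 = max(EF_Task 1=10, EF_Task 4=8, EF_Task 6=22, EF_Task 7=11, EF_Task 8=24) = 24; EF_Task 9 = 24+4 = 28
Expected project duration μ = 28 days. Critical path: Task 2 → Task 8 → Task 9.

Backward pass:
LF_Task 9 = 28; LS_Task 9 = 28−4 = 24
LF_Task 8 = LS_Task 9 = 24; LS_Task 8 = 24−13 = 11
LF_Task 7 = LS_Task 9 = 24; LS_Task 7 = 24−6 = 18
LF_Task 6 = LS_Task 9 = 24; LS_Task 6 = 24−7 = 17
LF_Task 5 = LS_Task 6 = 17; LS_Task 5 = 17−10 = 7
LF_Task 4 = LS_Task 9 = 24; LS_Task 4 = 24−3 = 21
LF_Task 3 = min(LS_Task 4=21, LS_Task 5=7, LS_Task 7=18) = 7; LS_Task 3 = 7−5 = 2
LF_Task 2 = LS_Task 8 = 11; LS_Task 2 = 11−11 = 0
LF_Task 1 = min(LS_Task 6=17, LS_Task 9=24) = 17; LS_Task 1 = 17−10 = 7
Slack_Task 1 = LS_Task 1 − ES_Task 1 = 7 − 0 = 7

7 days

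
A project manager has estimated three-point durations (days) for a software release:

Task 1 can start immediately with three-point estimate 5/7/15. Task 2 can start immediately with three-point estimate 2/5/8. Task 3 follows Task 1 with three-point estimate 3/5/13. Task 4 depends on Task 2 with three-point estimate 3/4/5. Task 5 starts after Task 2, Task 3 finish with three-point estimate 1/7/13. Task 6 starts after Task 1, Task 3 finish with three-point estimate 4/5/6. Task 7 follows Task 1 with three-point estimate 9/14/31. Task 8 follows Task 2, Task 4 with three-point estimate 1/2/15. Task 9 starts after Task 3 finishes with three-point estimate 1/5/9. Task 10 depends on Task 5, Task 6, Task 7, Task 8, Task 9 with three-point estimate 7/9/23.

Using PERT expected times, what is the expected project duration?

35 days

te_Task 1 = (5 + 4·7 + 15)/6 = 48/6 = 8
te_Task 2 = (2 + 4·5 + 8)/6 = 30/6 = 5
te_Task 3 = (3 + 4·5 + 13)/6 = 36/6 = 6
te_Task 4 = (3 + 4·4 + 5)/6 = 24/6 = 4
te_Task 5 = (1 + 4·7 + 13)/6 = 42/6 = 7
te_Task 6 = (4 + 4·5 + 6)/6 = 30/6 = 5
te_Task 7 = (9 + 4·14 + 31)/6 = 96/6 = 16
te_Task 8 = (1 + 4·2 + 15)/6 = 24/6 = 4
te_Task 9 = (1 + 4·5 + 9)/6 = 30/6 = 5
te_Task 10 = (7 + 4·9 + 23)/6 = 66/6 = 11

Forward pass:
ES_Task 1 = 0; EF_Task 1 = 8
ES_Task 2 = 0; EF_Task 2 = 5
ES_Task 3 = 8; EF_Task 3 = 8+6 = 14
ES_Task 4 = 5; EF_Task 4 = 5+4 = 9
ES_Task 5 = max(EF_Task 2=5, EF_Task 3=14) = 14; EF_Task 5 = 14+7 = 21
ES_Task 6 = max(EF_Task 1=8, EF_Task 3=14) = 14; EF_Task 6 = 14+5 = 19
ES_Task 7 = 8; EF_Task 7 = 8+16 = 24
ES_Task 8 = max(EF_Task 2=5, EF_Task 4=9) = 9; EF_Task 8 = 9+4 = 13
ES_Task 9 = 14; EF_Task 9 = 14+5 = 19
ES_Task 10 = max(EF_Task 5=21, EF_Task 6=19, EF_Task 7=24, EF_Task 8=13, EF_Task 9=19) = 24; EF_Task 10 = 24+11 = 35
Expected project duration μ = 35 days. Critical path: Task 1 → Task 7 → Task 10.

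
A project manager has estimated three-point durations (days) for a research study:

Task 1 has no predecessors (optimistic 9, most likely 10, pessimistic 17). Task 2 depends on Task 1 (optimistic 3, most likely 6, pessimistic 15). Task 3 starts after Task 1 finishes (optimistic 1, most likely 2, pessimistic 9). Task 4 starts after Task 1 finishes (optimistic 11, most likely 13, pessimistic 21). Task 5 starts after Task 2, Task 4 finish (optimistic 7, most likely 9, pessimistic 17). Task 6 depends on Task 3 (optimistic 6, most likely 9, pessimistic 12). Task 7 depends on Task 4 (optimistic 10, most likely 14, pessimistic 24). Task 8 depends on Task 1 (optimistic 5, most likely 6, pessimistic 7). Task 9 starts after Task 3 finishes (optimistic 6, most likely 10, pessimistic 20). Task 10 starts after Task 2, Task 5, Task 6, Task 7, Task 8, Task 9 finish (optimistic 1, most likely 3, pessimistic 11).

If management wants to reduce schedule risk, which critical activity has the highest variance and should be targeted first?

Task 7

te_Task 1 = (9 + 4·10 + 17)/6 = 66/6 = 11; σ²_Task 1 = ((17−9)/6)² = 1.778
te_Task 2 = (3 + 4·6 + 15)/6 = 42/6 = 7; σ²_Task 2 = ((15−3)/6)² = 4.000
te_Task 3 = (1 + 4·2 + 9)/6 = 18/6 = 3; σ²_Task 3 = ((9−1)/6)² = 1.778
te_Task 4 = (11 + 4·13 + 21)/6 = 84/6 = 14; σ²_Task 4 = ((21−11)/6)² = 2.778
te_Task 5 = (7 + 4·9 + 17)/6 = 60/6 = 10; σ²_Task 5 = ((17−7)/6)² = 2.778
te_Task 6 = (6 + 4·9 + 12)/6 = 54/6 = 9; σ²_Task 6 = ((12−6)/6)² = 1.000
te_Task 7 = (10 + 4·14 + 24)/6 = 90/6 = 15; σ²_Task 7 = ((24−10)/6)² = 5.444
te_Task 8 = (5 + 4·6 + 7)/6 = 36/6 = 6; σ²_Task 8 = ((7−5)/6)² = 0.111
te_Task 9 = (6 + 4·10 + 20)/6 = 66/6 = 11; σ²_Task 9 = ((20−6)/6)² = 5.444
te_Task 10 = (1 + 4·3 + 11)/6 = 24/6 = 4; σ²_Task 10 = ((11−1)/6)² = 2.778

Forward pass:
ES_Task 1 = 0; EF_Task 1 = 11
ES_Task 2 = 11; EF_Task 2 = 11+7 = 18
ES_Task 3 = 11; EF_Task 3 = 11+3 = 14
ES_Task 4 = 11; EF_Task 4 = 11+14 = 25
ES_Task 5 = max(EF_Task 2=18, EF_Task 4=25) = 25; EF_Task 5 = 25+10 = 35
ES_Task 6 = 14; EF_Task 6 = 14+9 = 23
ES_Task 7 = 25; EF_Task 7 = 25+15 = 40
ES_Task 8 = 11; EF_Task 8 = 11+6 = 17
ES_Task 9 = 14; EF_Task 9 = 14+11 = 25
ES_Task 10 = max(EF_Task 2=18, EF_Task 5=35, EF_Task 6=23, EF_Task 7=40, EF_Task 8=17, EF_Task 9=25) = 40; EF_Task 10 = 40+4 = 44
Expected project duration μ = 44 days. Critical path: Task 1 → Task 4 → Task 7 → Task 10.

Variances on critical path: σ²_Task 1=1.778, σ²_Task 4=2.778, σ²_Task 7=5.444, σ²_Task 10=2.778.
Largest is σ²_Task 7 = 5.444.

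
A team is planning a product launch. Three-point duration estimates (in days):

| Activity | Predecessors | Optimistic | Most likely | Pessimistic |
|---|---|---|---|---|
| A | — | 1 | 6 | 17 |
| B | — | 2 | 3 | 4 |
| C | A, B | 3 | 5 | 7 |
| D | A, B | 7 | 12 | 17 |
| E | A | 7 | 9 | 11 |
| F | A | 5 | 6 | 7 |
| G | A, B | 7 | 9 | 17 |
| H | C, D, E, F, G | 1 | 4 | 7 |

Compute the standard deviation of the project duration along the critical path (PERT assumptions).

te_A = (1 + 4·6 + 17)/6 = 42/6 = 7; σ²_A = ((17−1)/6)² = 7.111
te_B = (2 + 4·3 + 4)/6 = 18/6 = 3; σ²_B = ((4−2)/6)² = 0.111
te_C = (3 + 4·5 + 7)/6 = 30/6 = 5; σ²_C = ((7−3)/6)² = 0.444
te_D = (7 + 4·12 + 17)/6 = 72/6 = 12; σ²_D = ((17−7)/6)² = 2.778
te_E = (7 + 4·9 + 11)/6 = 54/6 = 9; σ²_E = ((11−7)/6)² = 0.444
te_F = (5 + 4·6 + 7)/6 = 36/6 = 6; σ²_F = ((7−5)/6)² = 0.111
te_G = (7 + 4·9 + 17)/6 = 60/6 = 10; σ²_G = ((17−7)/6)² = 2.778
te_H = (1 + 4·4 + 7)/6 = 24/6 = 4; σ²_H = ((7−1)/6)² = 1.000

Forward pass:
ES_A = 0; EF_A = 7
ES_B = 0; EF_B = 3
ES_C = max(EF_A=7, EF_B=3) = 7; EF_C = 7+5 = 12
ES_D = max(EF_A=7, EF_B=3) = 7; EF_D = 7+12 = 19
ES_E = 7; EF_E = 7+9 = 16
ES_F = 7; EF_F = 7+6 = 13
ES_G = max(EF_A=7, EF_B=3) = 7; EF_G = 7+10 = 17
ES_H = max(EF_C=12, EF_D=19, EF_E=16, EF_F=13, EF_G=17) = 19; EF_H = 19+4 = 23
Expected project duration μ = 23 days. Critical path: A → D → H.

Variance along critical path = 7.111 + 2.778 + 1.000 = 10.889
σ = √10.889 = 3.300 days

3.30 days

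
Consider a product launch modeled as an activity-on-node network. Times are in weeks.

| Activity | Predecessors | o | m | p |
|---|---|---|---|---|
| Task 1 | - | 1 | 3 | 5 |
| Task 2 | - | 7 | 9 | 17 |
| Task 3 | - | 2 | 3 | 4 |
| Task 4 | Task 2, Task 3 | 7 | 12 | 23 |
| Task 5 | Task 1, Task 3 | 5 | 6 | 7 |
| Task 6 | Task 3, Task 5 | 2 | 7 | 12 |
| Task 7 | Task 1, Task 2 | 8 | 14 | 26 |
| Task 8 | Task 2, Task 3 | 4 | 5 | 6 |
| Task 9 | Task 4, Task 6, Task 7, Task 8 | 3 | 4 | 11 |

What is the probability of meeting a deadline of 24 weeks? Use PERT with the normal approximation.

0.052

te_Task 1 = (1 + 4·3 + 5)/6 = 18/6 = 3; σ²_Task 1 = ((5−1)/6)² = 0.444
te_Task 2 = (7 + 4·9 + 17)/6 = 60/6 = 10; σ²_Task 2 = ((17−7)/6)² = 2.778
te_Task 3 = (2 + 4·3 + 4)/6 = 18/6 = 3; σ²_Task 3 = ((4−2)/6)² = 0.111
te_Task 4 = (7 + 4·12 + 23)/6 = 78/6 = 13; σ²_Task 4 = ((23−7)/6)² = 7.111
te_Task 5 = (5 + 4·6 + 7)/6 = 36/6 = 6; σ²_Task 5 = ((7−5)/6)² = 0.111
te_Task 6 = (2 + 4·7 + 12)/6 = 42/6 = 7; σ²_Task 6 = ((12−2)/6)² = 2.778
te_Task 7 = (8 + 4·14 + 26)/6 = 90/6 = 15; σ²_Task 7 = ((26−8)/6)² = 9.000
te_Task 8 = (4 + 4·5 + 6)/6 = 30/6 = 5; σ²_Task 8 = ((6−4)/6)² = 0.111
te_Task 9 = (3 + 4·4 + 11)/6 = 30/6 = 5; σ²_Task 9 = ((11−3)/6)² = 1.778

Forward pass:
ES_Task 1 = 0; EF_Task 1 = 3
ES_Task 2 = 0; EF_Task 2 = 10
ES_Task 3 = 0; EF_Task 3 = 3
ES_Task 4 = max(EF_Task 2=10, EF_Task 3=3) = 10; EF_Task 4 = 10+13 = 23
ES_Task 5 = max(EF_Task 1=3, EF_Task 3=3) = 3; EF_Task 5 = 3+6 = 9
ES_Task 6 = max(EF_Task 3=3, EF_Task 5=9) = 9; EF_Task 6 = 9+7 = 16
ES_Task 7 = max(EF_Task 1=3, EF_Task 2=10) = 10; EF_Task 7 = 10+15 = 25
ES_Task 8 = max(EF_Task 2=10, EF_Task 3=3) = 10; EF_Task 8 = 10+5 = 15
ES_Task 9 = max(EF_Task 4=23, EF_Task 6=16, EF_Task 7=25, EF_Task 8=15) = 25; EF_Task 9 = 25+5 = 30
Expected project duration μ = 30 weeks. Critical path: Task 2 → Task 7 → Task 9.

Variance along critical path = 2.778 + 9.000 + 1.778 = 13.556; σ = √13.556 = 3.682 weeks.
Z = (24 − 30) / 3.682 = -1.630
P(T ≤ 24) = Φ(-1.630) ≈ 0.052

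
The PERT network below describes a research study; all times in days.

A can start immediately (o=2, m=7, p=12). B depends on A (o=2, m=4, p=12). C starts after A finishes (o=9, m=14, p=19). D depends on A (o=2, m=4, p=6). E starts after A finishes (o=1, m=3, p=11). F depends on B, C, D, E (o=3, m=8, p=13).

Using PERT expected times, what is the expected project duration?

29 days

te_A = (2 + 4·7 + 12)/6 = 42/6 = 7
te_B = (2 + 4·4 + 12)/6 = 30/6 = 5
te_C = (9 + 4·14 + 19)/6 = 84/6 = 14
te_D = (2 + 4·4 + 6)/6 = 24/6 = 4
te_E = (1 + 4·3 + 11)/6 = 24/6 = 4
te_F = (3 + 4·8 + 13)/6 = 48/6 = 8

Forward pass:
ES_A = 0; EF_A = 7
ES_B = 7; EF_B = 7+5 = 12
ES_C = 7; EF_C = 7+14 = 21
ES_D = 7; EF_D = 7+4 = 11
ES_E = 7; EF_E = 7+4 = 11
ES_F = max(EF_B=12, EF_C=21, EF_D=11, EF_E=11) = 21; EF_F = 21+8 = 29
Expected project duration μ = 29 days. Critical path: A → C → F.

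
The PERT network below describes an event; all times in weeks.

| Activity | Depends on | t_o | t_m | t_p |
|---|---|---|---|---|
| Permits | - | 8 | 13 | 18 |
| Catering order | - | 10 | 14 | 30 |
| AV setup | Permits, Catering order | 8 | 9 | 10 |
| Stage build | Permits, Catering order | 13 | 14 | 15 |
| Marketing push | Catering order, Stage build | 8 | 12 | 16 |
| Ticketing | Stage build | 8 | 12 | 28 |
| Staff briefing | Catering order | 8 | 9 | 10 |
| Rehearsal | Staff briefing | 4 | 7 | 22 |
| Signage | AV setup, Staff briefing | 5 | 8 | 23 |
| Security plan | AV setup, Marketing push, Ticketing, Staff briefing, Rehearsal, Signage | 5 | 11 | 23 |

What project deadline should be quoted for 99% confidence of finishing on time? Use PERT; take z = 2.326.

te_Permits = (8 + 4·13 + 18)/6 = 78/6 = 13; σ²_Permits = ((18−8)/6)² = 2.778
te_Catering order = (10 + 4·14 + 30)/6 = 96/6 = 16; σ²_Catering order = ((30−10)/6)² = 11.111
te_AV setup = (8 + 4·9 + 10)/6 = 54/6 = 9; σ²_AV setup = ((10−8)/6)² = 0.111
te_Stage build = (13 + 4·14 + 15)/6 = 84/6 = 14; σ²_Stage build = ((15−13)/6)² = 0.111
te_Marketing push = (8 + 4·12 + 16)/6 = 72/6 = 12; σ²_Marketing push = ((16−8)/6)² = 1.778
te_Ticketing = (8 + 4·12 + 28)/6 = 84/6 = 14; σ²_Ticketing = ((28−8)/6)² = 11.111
te_Staff briefing = (8 + 4·9 + 10)/6 = 54/6 = 9; σ²_Staff briefing = ((10−8)/6)² = 0.111
te_Rehearsal = (4 + 4·7 + 22)/6 = 54/6 = 9; σ²_Rehearsal = ((22−4)/6)² = 9.000
te_Signage = (5 + 4·8 + 23)/6 = 60/6 = 10; σ²_Signage = ((23−5)/6)² = 9.000
te_Security plan = (5 + 4·11 + 23)/6 = 72/6 = 12; σ²_Security plan = ((23−5)/6)² = 9.000

Forward pass:
ES_Permits = 0; EF_Permits = 13
ES_Catering order = 0; EF_Catering order = 16
ES_AV setup = max(EF_Permits=13, EF_Catering order=16) = 16; EF_AV setup = 16+9 = 25
ES_Stage build = max(EF_Permits=13, EF_Catering order=16) = 16; EF_Stage build = 16+14 = 30
ES_Marketing push = max(EF_Catering order=16, EF_Stage build=30) = 30; EF_Marketing push = 30+12 = 42
ES_Ticketing = 30; EF_Ticketing = 30+14 = 44
ES_Staff briefing = 16; EF_Staff briefing = 16+9 = 25
ES_Rehearsal = 25; EF_Rehearsal = 25+9 = 34
ES_Signage = max(EF_AV setup=25, EF_Staff briefing=25) = 25; EF_Signage = 25+10 = 35
ES_Security plan = max(EF_AV setup=25, EF_Marketing push=42, EF_Ticketing=44, EF_Staff briefing=25, EF_Rehearsal=34, EF_Signage=35) = 44; EF_Security plan = 44+12 = 56
Expected project duration μ = 56 weeks. Critical path: Catering order → Stage build → Ticketing → Security plan.

Variance along critical path = 11.111 + 0.111 + 11.111 + 9.000 = 31.333; σ = 5.598 weeks.
D = μ + z·σ = 56 + 2.326·5.598 = 69.0 weeks

69.0 weeks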